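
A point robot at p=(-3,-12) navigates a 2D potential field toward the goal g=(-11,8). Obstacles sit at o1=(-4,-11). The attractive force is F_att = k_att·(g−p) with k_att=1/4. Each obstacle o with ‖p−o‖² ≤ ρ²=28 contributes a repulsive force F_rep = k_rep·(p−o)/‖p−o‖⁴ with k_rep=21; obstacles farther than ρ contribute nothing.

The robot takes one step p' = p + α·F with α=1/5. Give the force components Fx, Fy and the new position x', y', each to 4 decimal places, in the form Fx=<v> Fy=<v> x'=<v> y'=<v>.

F_att = 1/4·(g−p) = 1/4·(-8,20) = (-2.0000,5.0000)
o1: d²=2 ≤ ρ²=28; F_rep = 21·(1,-1)/2² = (5.2500,-5.2500)
F = F_att + ΣF_rep = (3.2500,-0.2500)
p' = p + 1/5·F = (-2.3500,-12.0500)

Fx=3.2500 Fy=-0.2500 x'=-2.3500 y'=-12.0500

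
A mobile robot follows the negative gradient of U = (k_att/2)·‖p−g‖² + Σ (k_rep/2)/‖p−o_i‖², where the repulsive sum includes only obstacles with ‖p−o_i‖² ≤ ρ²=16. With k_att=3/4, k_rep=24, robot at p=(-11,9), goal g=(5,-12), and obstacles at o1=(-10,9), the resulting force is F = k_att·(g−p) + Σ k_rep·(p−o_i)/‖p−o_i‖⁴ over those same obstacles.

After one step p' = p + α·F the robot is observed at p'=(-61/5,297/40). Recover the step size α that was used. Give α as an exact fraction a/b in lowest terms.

α = 1/10

F_att = 3/4·(g−p) = 3/4·(16,-21) = (12.0000,-15.7500)
o1: d²=1 ≤ ρ²=16; F_rep = 24·(-1,0)/1² = (-24.0000,0.0000)
F = F_att + ΣF_rep = (-12.0000,-15.7500)
Δp = p'−p = (-1.2000,-1.5750); α = Δx/Fx = (-6/5) / (-12) = 1/10
check: Δy/Fy = (-63/40) / (-63/4) = 1/10 ✓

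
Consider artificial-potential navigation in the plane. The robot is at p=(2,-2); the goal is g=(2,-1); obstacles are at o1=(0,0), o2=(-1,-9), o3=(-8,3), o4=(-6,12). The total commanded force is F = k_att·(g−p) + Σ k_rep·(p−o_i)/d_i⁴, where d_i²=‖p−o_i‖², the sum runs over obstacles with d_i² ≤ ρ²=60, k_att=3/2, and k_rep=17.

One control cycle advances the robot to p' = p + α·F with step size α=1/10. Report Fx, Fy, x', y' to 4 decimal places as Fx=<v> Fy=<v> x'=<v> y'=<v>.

F_att = 3/2·(g−p) = 3/2·(0,1) = (0.0000,1.5000)
o1: d²=8 ≤ ρ²=60; F_rep = 17·(2,-2)/8² = (0.5312,-0.5312)
o2: d²=58 ≤ ρ²=60; F_rep = 17·(3,7)/58² = (0.0152,0.0354)
o3: d²=125 > ρ²=60 → inactive
o4: d²=260 > ρ²=60 → inactive
F = F_att + ΣF_rep = (0.5464,1.0041)
p' = p + 1/10·F = (2.0546,-1.8996)

Fx=0.5464 Fy=1.0041 x'=2.0546 y'=-1.8996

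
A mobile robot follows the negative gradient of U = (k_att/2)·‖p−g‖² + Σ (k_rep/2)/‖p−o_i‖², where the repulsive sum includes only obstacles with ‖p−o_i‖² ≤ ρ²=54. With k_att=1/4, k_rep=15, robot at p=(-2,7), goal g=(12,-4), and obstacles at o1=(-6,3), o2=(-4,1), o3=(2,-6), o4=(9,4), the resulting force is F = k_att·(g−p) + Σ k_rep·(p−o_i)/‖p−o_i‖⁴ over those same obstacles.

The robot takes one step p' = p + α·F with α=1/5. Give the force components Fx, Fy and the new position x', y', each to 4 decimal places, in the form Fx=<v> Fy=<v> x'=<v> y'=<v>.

F_att = 1/4·(g−p) = 1/4·(14,-11) = (3.5000,-2.7500)
o1: d²=32 ≤ ρ²=54; F_rep = 15·(4,4)/32² = (0.0586,0.0586)
o2: d²=40 ≤ ρ²=54; F_rep = 15·(2,6)/40² = (0.0187,0.0563)
o3: d²=185 > ρ²=54 → inactive
o4: d²=130 > ρ²=54 → inactive
F = F_att + ΣF_rep = (3.5773,-2.6352)
p' = p + 1/5·F = (-1.2845,6.4730)

Fx=3.5773 Fy=-2.6352 x'=-1.2845 y'=6.4730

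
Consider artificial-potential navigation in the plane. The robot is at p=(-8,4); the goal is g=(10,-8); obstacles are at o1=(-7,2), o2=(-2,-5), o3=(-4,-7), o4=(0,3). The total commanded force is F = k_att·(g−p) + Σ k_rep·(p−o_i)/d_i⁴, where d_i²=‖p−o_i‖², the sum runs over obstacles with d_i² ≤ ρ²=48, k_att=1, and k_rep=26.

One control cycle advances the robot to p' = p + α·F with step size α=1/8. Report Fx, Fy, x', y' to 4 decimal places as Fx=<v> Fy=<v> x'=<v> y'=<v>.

F_att = 1·(g−p) = 1·(18,-12) = (18.0000,-12.0000)
o1: d²=5 ≤ ρ²=48; F_rep = 26·(-1,2)/5² = (-1.0400,2.0800)
o2: d²=117 > ρ²=48 → inactive
o3: d²=137 > ρ²=48 → inactive
o4: d²=65 > ρ²=48 → inactive
F = F_att + ΣF_rep = (16.9600,-9.9200)
p' = p + 1/8·F = (-5.8800,2.7600)

Fx=16.9600 Fy=-9.9200 x'=-5.8800 y'=2.7600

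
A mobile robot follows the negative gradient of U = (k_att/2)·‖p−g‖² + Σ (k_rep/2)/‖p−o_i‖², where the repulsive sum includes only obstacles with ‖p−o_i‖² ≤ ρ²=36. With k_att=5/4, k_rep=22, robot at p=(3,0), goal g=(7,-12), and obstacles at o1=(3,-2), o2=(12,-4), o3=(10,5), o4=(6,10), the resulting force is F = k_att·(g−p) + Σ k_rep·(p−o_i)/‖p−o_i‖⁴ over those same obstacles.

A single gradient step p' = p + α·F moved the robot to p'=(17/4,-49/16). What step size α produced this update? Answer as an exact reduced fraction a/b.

F_att = 5/4·(g−p) = 5/4·(4,-12) = (5.0000,-15.0000)
o1: d²=4 ≤ ρ²=36; F_rep = 22·(0,2)/4² = (0.0000,2.7500)
o2: d²=97 > ρ²=36 → inactive
o3: d²=74 > ρ²=36 → inactive
o4: d²=109 > ρ²=36 → inactive
F = F_att + ΣF_rep = (5.0000,-12.2500)
Δp = p'−p = (1.2500,-3.0625); α = Δx/Fx = (5/4) / (5) = 1/4
check: Δy/Fy = (-49/16) / (-49/4) = 1/4 ✓

α = 1/4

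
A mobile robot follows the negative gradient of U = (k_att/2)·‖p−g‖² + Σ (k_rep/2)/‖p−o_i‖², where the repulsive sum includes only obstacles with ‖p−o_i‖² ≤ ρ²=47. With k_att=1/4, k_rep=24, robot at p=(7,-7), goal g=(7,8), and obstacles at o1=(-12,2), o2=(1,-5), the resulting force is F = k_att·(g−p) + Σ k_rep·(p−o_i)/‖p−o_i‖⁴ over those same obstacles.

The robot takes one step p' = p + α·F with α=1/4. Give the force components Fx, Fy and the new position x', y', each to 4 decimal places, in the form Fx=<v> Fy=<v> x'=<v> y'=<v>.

Fx=0.0900 Fy=3.7200 x'=7.0225 y'=-6.0700

F_att = 1/4·(g−p) = 1/4·(0,15) = (0.0000,3.7500)
o1: d²=442 > ρ²=47 → inactive
o2: d²=40 ≤ ρ²=47; F_rep = 24·(6,-2)/40² = (0.0900,-0.0300)
F = F_att + ΣF_rep = (0.0900,3.7200)
p' = p + 1/4·F = (7.0225,-6.0700)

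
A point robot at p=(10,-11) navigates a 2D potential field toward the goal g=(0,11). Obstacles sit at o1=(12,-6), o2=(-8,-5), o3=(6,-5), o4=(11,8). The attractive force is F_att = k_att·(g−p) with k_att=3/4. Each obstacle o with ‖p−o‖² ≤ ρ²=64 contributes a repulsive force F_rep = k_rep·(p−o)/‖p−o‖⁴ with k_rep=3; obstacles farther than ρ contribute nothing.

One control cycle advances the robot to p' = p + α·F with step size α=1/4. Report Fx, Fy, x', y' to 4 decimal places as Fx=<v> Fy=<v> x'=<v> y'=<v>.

F_att = 3/4·(g−p) = 3/4·(-10,22) = (-7.5000,16.5000)
o1: d²=29 ≤ ρ²=64; F_rep = 3·(-2,-5)/29² = (-0.0071,-0.0178)
o2: d²=360 > ρ²=64 → inactive
o3: d²=52 ≤ ρ²=64; F_rep = 3·(4,-6)/52² = (0.0044,-0.0067)
o4: d²=362 > ρ²=64 → inactive
F = F_att + ΣF_rep = (-7.5027,16.4755)
p' = p + 1/4·F = (8.1243,-6.8811)

Fx=-7.5027 Fy=16.4755 x'=8.1243 y'=-6.8811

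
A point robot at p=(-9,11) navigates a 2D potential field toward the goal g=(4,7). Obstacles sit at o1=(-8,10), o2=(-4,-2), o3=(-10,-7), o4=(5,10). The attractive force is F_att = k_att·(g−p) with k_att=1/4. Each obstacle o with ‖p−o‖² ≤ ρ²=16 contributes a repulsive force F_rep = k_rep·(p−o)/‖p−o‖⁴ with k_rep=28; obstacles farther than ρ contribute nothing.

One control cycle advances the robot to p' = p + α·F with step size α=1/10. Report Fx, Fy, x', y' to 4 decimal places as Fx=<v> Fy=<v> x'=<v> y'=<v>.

Fx=-3.7500 Fy=6.0000 x'=-9.3750 y'=11.6000

F_att = 1/4·(g−p) = 1/4·(13,-4) = (3.2500,-1.0000)
o1: d²=2 ≤ ρ²=16; F_rep = 28·(-1,1)/2² = (-7.0000,7.0000)
o2: d²=194 > ρ²=16 → inactive
o3: d²=325 > ρ²=16 → inactive
o4: d²=197 > ρ²=16 → inactive
F = F_att + ΣF_rep = (-3.7500,6.0000)
p' = p + 1/10·F = (-9.3750,11.6000)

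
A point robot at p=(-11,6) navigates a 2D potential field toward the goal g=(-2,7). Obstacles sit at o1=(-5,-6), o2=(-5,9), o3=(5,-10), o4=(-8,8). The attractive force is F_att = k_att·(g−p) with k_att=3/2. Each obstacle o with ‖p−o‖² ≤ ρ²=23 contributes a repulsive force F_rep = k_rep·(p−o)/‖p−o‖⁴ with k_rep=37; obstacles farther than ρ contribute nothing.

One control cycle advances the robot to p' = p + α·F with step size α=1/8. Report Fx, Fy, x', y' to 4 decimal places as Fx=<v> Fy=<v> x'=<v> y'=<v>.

F_att = 3/2·(g−p) = 3/2·(9,1) = (13.5000,1.5000)
o1: d²=180 > ρ²=23 → inactive
o2: d²=45 > ρ²=23 → inactive
o3: d²=512 > ρ²=23 → inactive
o4: d²=13 ≤ ρ²=23; F_rep = 37·(-3,-2)/13² = (-0.6568,-0.4379)
F = F_att + ΣF_rep = (12.8432,1.0621)
p' = p + 1/8·F = (-9.3946,6.1328)

Fx=12.8432 Fy=1.0621 x'=-9.3946 y'=6.1328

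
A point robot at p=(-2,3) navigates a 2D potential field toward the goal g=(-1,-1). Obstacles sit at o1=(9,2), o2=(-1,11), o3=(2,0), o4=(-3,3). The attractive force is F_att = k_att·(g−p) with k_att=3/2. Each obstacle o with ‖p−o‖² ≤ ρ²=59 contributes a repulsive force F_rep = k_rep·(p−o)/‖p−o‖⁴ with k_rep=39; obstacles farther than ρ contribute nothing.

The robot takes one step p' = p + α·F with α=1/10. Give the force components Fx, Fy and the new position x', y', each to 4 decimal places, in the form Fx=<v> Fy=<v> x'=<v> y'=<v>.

Fx=40.2504 Fy=-5.8128 x'=2.0250 y'=2.4187

F_att = 3/2·(g−p) = 3/2·(1,-4) = (1.5000,-6.0000)
o1: d²=122 > ρ²=59 → inactive
o2: d²=65 > ρ²=59 → inactive
o3: d²=25 ≤ ρ²=59; F_rep = 39·(-4,3)/25² = (-0.2496,0.1872)
o4: d²=1 ≤ ρ²=59; F_rep = 39·(1,0)/1² = (39.0000,0.0000)
F = F_att + ΣF_rep = (40.2504,-5.8128)
p' = p + 1/10·F = (2.0250,2.4187)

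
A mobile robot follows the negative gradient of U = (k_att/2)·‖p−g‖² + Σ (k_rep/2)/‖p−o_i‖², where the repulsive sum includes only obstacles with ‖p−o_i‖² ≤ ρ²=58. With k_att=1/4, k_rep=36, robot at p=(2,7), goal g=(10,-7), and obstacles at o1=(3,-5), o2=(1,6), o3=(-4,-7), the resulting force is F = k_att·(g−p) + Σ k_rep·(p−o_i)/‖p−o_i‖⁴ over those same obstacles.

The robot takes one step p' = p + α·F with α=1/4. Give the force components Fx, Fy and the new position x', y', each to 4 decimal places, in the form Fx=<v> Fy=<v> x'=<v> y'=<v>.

F_att = 1/4·(g−p) = 1/4·(8,-14) = (2.0000,-3.5000)
o1: d²=145 > ρ²=58 → inactive
o2: d²=2 ≤ ρ²=58; F_rep = 36·(1,1)/2² = (9.0000,9.0000)
o3: d²=232 > ρ²=58 → inactive
F = F_att + ΣF_rep = (11.0000,5.5000)
p' = p + 1/4·F = (4.7500,8.3750)

Fx=11.0000 Fy=5.5000 x'=4.7500 y'=8.3750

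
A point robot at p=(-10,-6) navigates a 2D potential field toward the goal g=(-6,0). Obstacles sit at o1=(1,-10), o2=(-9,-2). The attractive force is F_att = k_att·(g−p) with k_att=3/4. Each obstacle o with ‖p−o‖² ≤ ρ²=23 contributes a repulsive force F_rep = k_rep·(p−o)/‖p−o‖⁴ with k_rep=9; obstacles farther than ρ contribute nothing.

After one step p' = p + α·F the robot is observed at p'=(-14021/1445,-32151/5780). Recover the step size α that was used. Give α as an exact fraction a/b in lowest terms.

α = 1/10

F_att = 3/4·(g−p) = 3/4·(4,6) = (3.0000,4.5000)
o1: d²=137 > ρ²=23 → inactive
o2: d²=17 ≤ ρ²=23; F_rep = 9·(-1,-4)/17² = (-0.0311,-0.1246)
F = F_att + ΣF_rep = (2.9689,4.3754)
Δp = p'−p = (0.2969,0.4375); α = Δx/Fx = (429/1445) / (858/289) = 1/10
check: Δy/Fy = (2529/5780) / (2529/578) = 1/10 ✓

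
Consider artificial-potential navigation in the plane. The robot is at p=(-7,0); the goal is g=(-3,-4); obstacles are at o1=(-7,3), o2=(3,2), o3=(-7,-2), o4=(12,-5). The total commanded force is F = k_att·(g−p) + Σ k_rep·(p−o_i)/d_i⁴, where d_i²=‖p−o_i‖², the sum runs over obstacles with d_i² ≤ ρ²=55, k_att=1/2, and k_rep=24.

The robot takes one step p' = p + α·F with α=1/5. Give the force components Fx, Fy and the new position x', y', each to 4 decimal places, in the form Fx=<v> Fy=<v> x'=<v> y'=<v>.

Fx=2.0000 Fy=0.1111 x'=-6.6000 y'=0.0222

F_att = 1/2·(g−p) = 1/2·(4,-4) = (2.0000,-2.0000)
o1: d²=9 ≤ ρ²=55; F_rep = 24·(0,-3)/9² = (0.0000,-0.8889)
o2: d²=104 > ρ²=55 → inactive
o3: d²=4 ≤ ρ²=55; F_rep = 24·(0,2)/4² = (0.0000,3.0000)
o4: d²=386 > ρ²=55 → inactive
F = F_att + ΣF_rep = (2.0000,0.1111)
p' = p + 1/5·F = (-6.6000,0.0222)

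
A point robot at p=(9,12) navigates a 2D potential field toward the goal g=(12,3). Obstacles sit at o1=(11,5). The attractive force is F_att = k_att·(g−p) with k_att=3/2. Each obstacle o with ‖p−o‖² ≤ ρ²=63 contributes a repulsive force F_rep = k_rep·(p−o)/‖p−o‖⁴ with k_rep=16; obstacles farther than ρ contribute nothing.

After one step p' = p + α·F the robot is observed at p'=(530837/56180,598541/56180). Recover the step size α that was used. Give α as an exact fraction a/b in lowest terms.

α = 1/10

F_att = 3/2·(g−p) = 3/2·(3,-9) = (4.5000,-13.5000)
o1: d²=53 ≤ ρ²=63; F_rep = 16·(-2,7)/53² = (-0.0114,0.0399)
F = F_att + ΣF_rep = (4.4886,-13.4601)
Δp = p'−p = (0.4489,-1.3460); α = Δx/Fx = (25217/56180) / (25217/5618) = 1/10
check: Δy/Fy = (-75619/56180) / (-75619/5618) = 1/10 ✓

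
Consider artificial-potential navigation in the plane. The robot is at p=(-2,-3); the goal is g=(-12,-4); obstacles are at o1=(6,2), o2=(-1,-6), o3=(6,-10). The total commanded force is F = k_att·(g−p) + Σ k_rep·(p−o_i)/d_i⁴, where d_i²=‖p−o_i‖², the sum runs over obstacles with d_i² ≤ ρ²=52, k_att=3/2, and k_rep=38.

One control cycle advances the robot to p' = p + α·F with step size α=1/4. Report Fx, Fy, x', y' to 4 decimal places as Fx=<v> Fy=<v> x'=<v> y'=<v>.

F_att = 3/2·(g−p) = 3/2·(-10,-1) = (-15.0000,-1.5000)
o1: d²=89 > ρ²=52 → inactive
o2: d²=10 ≤ ρ²=52; F_rep = 38·(-1,3)/10² = (-0.3800,1.1400)
o3: d²=113 > ρ²=52 → inactive
F = F_att + ΣF_rep = (-15.3800,-0.3600)
p' = p + 1/4·F = (-5.8450,-3.0900)

Fx=-15.3800 Fy=-0.3600 x'=-5.8450 y'=-3.0900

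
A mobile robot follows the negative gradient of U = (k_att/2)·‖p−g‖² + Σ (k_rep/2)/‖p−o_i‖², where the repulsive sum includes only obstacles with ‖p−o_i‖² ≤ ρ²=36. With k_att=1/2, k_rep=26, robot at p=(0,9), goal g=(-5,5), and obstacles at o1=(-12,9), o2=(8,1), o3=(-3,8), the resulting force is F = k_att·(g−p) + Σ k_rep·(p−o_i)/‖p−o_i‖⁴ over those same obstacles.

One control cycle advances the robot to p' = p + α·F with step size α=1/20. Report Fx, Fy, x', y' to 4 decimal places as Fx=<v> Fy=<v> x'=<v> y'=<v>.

Fx=-1.7200 Fy=-1.7400 x'=-0.0860 y'=8.9130

F_att = 1/2·(g−p) = 1/2·(-5,-4) = (-2.5000,-2.0000)
o1: d²=144 > ρ²=36 → inactive
o2: d²=128 > ρ²=36 → inactive
o3: d²=10 ≤ ρ²=36; F_rep = 26·(3,1)/10² = (0.7800,0.2600)
F = F_att + ΣF_rep = (-1.7200,-1.7400)
p' = p + 1/20·F = (-0.0860,8.9130)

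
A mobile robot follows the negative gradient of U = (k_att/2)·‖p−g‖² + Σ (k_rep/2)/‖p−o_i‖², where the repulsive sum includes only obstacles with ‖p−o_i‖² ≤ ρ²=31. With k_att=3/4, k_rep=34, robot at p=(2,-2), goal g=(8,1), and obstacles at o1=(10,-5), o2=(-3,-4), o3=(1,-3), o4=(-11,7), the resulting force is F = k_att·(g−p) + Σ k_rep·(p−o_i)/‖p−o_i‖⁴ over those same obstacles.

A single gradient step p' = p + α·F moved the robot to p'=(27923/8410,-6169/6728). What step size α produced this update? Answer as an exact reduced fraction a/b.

F_att = 3/4·(g−p) = 3/4·(6,3) = (4.5000,2.2500)
o1: d²=73 > ρ²=31 → inactive
o2: d²=29 ≤ ρ²=31; F_rep = 34·(5,2)/29² = (0.2021,0.0809)
o3: d²=2 ≤ ρ²=31; F_rep = 34·(1,1)/2² = (8.5000,8.5000)
o4: d²=250 > ρ²=31 → inactive
F = F_att + ΣF_rep = (13.2021,10.8309)
Δp = p'−p = (1.3202,1.0831); α = Δx/Fx = (11103/8410) / (11103/841) = 1/10
check: Δy/Fy = (7287/6728) / (36435/3364) = 1/10 ✓

α = 1/10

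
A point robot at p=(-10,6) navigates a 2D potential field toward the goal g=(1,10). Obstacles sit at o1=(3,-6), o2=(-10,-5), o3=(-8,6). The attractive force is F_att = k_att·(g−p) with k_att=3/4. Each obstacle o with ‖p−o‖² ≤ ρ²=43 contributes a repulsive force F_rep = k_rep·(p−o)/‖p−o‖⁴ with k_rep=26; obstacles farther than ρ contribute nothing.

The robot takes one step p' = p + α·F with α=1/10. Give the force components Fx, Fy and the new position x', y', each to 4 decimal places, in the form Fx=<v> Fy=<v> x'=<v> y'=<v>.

Fx=5.0000 Fy=3.0000 x'=-9.5000 y'=6.3000

F_att = 3/4·(g−p) = 3/4·(11,4) = (8.2500,3.0000)
o1: d²=313 > ρ²=43 → inactive
o2: d²=121 > ρ²=43 → inactive
o3: d²=4 ≤ ρ²=43; F_rep = 26·(-2,0)/4² = (-3.2500,0.0000)
F = F_att + ΣF_rep = (5.0000,3.0000)
p' = p + 1/10·F = (-9.5000,6.3000)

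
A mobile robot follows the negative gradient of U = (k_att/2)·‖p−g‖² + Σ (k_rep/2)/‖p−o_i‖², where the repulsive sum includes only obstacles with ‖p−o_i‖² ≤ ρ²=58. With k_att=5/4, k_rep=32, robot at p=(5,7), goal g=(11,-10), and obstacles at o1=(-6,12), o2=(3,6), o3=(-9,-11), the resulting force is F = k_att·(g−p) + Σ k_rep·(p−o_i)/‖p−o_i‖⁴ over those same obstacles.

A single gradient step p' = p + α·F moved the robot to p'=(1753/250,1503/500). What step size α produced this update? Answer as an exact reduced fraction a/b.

α = 1/5

F_att = 5/4·(g−p) = 5/4·(6,-17) = (7.5000,-21.2500)
o1: d²=146 > ρ²=58 → inactive
o2: d²=5 ≤ ρ²=58; F_rep = 32·(2,1)/5² = (2.5600,1.2800)
o3: d²=520 > ρ²=58 → inactive
F = F_att + ΣF_rep = (10.0600,-19.9700)
Δp = p'−p = (2.0120,-3.9940); α = Δx/Fx = (503/250) / (503/50) = 1/5
check: Δy/Fy = (-1997/500) / (-1997/100) = 1/5 ✓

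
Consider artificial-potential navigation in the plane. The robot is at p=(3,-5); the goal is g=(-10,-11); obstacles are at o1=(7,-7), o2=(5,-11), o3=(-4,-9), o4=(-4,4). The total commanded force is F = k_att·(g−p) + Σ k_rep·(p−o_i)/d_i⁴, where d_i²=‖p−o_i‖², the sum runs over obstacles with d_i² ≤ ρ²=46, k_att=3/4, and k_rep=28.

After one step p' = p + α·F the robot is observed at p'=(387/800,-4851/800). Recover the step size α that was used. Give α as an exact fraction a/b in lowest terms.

F_att = 3/4·(g−p) = 3/4·(-13,-6) = (-9.7500,-4.5000)
o1: d²=20 ≤ ρ²=46; F_rep = 28·(-4,2)/20² = (-0.2800,0.1400)
o2: d²=40 ≤ ρ²=46; F_rep = 28·(-2,6)/40² = (-0.0350,0.1050)
o3: d²=65 > ρ²=46 → inactive
o4: d²=130 > ρ²=46 → inactive
F = F_att + ΣF_rep = (-10.0650,-4.2550)
Δp = p'−p = (-2.5162,-1.0637); α = Δx/Fx = (-2013/800) / (-2013/200) = 1/4
check: Δy/Fy = (-851/800) / (-851/200) = 1/4 ✓

α = 1/4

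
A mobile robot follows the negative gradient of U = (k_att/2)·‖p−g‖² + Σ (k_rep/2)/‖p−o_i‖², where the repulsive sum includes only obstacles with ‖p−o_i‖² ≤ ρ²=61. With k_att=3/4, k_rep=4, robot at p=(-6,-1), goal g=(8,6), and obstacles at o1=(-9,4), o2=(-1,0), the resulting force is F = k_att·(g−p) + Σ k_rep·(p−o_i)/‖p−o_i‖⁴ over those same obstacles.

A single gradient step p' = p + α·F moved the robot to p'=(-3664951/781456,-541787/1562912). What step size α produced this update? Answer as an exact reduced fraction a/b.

α = 1/8

F_att = 3/4·(g−p) = 3/4·(14,7) = (10.5000,5.2500)
o1: d²=34 ≤ ρ²=61; F_rep = 4·(3,-5)/34² = (0.0104,-0.0173)
o2: d²=26 ≤ ρ²=61; F_rep = 4·(-5,-1)/26² = (-0.0296,-0.0059)
F = F_att + ΣF_rep = (10.4808,5.2268)
Δp = p'−p = (1.3101,0.6533); α = Δx/Fx = (1023785/781456) / (1023785/97682) = 1/8
check: Δy/Fy = (1021125/1562912) / (1021125/195364) = 1/8 ✓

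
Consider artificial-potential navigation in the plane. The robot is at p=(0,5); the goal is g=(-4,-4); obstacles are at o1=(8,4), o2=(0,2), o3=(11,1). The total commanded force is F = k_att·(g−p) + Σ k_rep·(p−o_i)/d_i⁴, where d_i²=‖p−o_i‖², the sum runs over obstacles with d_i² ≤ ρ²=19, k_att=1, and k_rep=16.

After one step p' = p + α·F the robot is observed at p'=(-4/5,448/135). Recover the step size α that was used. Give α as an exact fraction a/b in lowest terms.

α = 1/5

F_att = 1·(g−p) = 1·(-4,-9) = (-4.0000,-9.0000)
o1: d²=65 > ρ²=19 → inactive
o2: d²=9 ≤ ρ²=19; F_rep = 16·(0,3)/9² = (0.0000,0.5926)
o3: d²=137 > ρ²=19 → inactive
F = F_att + ΣF_rep = (-4.0000,-8.4074)
Δp = p'−p = (-0.8000,-1.6815); α = Δx/Fx = (-4/5) / (-4) = 1/5
check: Δy/Fy = (-227/135) / (-227/27) = 1/5 ✓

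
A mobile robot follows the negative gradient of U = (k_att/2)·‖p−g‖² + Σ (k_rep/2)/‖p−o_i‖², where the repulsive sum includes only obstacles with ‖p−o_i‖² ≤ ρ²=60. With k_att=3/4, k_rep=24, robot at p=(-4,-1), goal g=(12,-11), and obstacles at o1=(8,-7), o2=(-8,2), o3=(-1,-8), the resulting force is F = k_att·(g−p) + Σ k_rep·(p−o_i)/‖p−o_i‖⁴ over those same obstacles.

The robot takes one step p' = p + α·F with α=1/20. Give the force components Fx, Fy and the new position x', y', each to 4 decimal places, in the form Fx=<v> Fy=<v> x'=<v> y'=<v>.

Fx=12.1322 Fy=-7.5653 x'=-3.3934 y'=-1.3783

F_att = 3/4·(g−p) = 3/4·(16,-10) = (12.0000,-7.5000)
o1: d²=180 > ρ²=60 → inactive
o2: d²=25 ≤ ρ²=60; F_rep = 24·(4,-3)/25² = (0.1536,-0.1152)
o3: d²=58 ≤ ρ²=60; F_rep = 24·(-3,7)/58² = (-0.0214,0.0499)
F = F_att + ΣF_rep = (12.1322,-7.5653)
p' = p + 1/20·F = (-3.3934,-1.3783)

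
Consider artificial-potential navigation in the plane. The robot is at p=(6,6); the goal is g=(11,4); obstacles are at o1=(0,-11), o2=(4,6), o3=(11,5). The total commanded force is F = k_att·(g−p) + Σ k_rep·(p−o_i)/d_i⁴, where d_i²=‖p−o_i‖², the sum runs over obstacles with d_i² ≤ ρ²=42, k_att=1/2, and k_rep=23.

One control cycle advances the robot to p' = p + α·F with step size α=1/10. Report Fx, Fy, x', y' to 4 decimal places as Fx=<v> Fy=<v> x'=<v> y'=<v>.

F_att = 1/2·(g−p) = 1/2·(5,-2) = (2.5000,-1.0000)
o1: d²=325 > ρ²=42 → inactive
o2: d²=4 ≤ ρ²=42; F_rep = 23·(2,0)/4² = (2.8750,0.0000)
o3: d²=26 ≤ ρ²=42; F_rep = 23·(-5,1)/26² = (-0.1701,0.0340)
F = F_att + ΣF_rep = (5.2049,-0.9660)
p' = p + 1/10·F = (6.5205,5.9034)

Fx=5.2049 Fy=-0.9660 x'=6.5205 y'=5.9034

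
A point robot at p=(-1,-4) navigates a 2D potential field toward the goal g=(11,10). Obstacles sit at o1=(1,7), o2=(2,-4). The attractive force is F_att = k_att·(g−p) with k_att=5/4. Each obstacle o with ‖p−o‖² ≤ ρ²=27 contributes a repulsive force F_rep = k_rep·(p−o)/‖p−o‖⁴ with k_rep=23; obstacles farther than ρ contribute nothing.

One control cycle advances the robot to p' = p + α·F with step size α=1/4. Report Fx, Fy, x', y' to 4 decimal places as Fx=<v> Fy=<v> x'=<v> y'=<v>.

Fx=14.1481 Fy=17.5000 x'=2.5370 y'=0.3750

F_att = 5/4·(g−p) = 5/4·(12,14) = (15.0000,17.5000)
o1: d²=125 > ρ²=27 → inactive
o2: d²=9 ≤ ρ²=27; F_rep = 23·(-3,0)/9² = (-0.8519,0.0000)
F = F_att + ΣF_rep = (14.1481,17.5000)
p' = p + 1/4·F = (2.5370,0.3750)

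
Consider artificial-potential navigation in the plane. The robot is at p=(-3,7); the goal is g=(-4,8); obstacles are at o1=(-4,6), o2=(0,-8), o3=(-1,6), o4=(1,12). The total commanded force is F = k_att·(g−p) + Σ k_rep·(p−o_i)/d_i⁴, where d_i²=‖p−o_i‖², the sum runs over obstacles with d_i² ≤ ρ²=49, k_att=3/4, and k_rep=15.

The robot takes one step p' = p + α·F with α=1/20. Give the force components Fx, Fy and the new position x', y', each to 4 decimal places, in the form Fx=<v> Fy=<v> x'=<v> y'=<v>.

F_att = 3/4·(g−p) = 3/4·(-1,1) = (-0.7500,0.7500)
o1: d²=2 ≤ ρ²=49; F_rep = 15·(1,1)/2² = (3.7500,3.7500)
o2: d²=234 > ρ²=49 → inactive
o3: d²=5 ≤ ρ²=49; F_rep = 15·(-2,1)/5² = (-1.2000,0.6000)
o4: d²=41 ≤ ρ²=49; F_rep = 15·(-4,-5)/41² = (-0.0357,-0.0446)
F = F_att + ΣF_rep = (1.7643,5.0554)
p' = p + 1/20·F = (-2.9118,7.2528)

Fx=1.7643 Fy=5.0554 x'=-2.9118 y'=7.2528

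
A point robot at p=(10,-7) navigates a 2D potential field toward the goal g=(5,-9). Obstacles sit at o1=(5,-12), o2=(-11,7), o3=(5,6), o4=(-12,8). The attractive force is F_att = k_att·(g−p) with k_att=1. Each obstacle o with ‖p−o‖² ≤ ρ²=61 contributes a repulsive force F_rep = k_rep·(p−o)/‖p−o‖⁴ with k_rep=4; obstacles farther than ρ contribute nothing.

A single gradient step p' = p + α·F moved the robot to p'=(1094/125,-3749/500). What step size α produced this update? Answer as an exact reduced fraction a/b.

F_att = 1·(g−p) = 1·(-5,-2) = (-5.0000,-2.0000)
o1: d²=50 ≤ ρ²=61; F_rep = 4·(5,5)/50² = (0.0080,0.0080)
o2: d²=637 > ρ²=61 → inactive
o3: d²=194 > ρ²=61 → inactive
o4: d²=709 > ρ²=61 → inactive
F = F_att + ΣF_rep = (-4.9920,-1.9920)
Δp = p'−p = (-1.2480,-0.4980); α = Δx/Fx = (-156/125) / (-624/125) = 1/4
check: Δy/Fy = (-249/500) / (-249/125) = 1/4 ✓

α = 1/4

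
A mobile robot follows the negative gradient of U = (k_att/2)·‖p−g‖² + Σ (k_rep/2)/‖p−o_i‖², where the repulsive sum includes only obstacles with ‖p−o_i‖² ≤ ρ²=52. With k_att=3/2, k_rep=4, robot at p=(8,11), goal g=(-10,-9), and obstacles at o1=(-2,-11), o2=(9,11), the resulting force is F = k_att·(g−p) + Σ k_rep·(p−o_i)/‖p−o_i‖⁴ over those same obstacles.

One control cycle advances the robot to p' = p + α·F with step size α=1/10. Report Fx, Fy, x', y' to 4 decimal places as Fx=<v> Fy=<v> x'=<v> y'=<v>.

Fx=-31.0000 Fy=-30.0000 x'=4.9000 y'=8.0000

F_att = 3/2·(g−p) = 3/2·(-18,-20) = (-27.0000,-30.0000)
o1: d²=584 > ρ²=52 → inactive
o2: d²=1 ≤ ρ²=52; F_rep = 4·(-1,0)/1² = (-4.0000,0.0000)
F = F_att + ΣF_rep = (-31.0000,-30.0000)
p' = p + 1/10·F = (4.9000,8.0000)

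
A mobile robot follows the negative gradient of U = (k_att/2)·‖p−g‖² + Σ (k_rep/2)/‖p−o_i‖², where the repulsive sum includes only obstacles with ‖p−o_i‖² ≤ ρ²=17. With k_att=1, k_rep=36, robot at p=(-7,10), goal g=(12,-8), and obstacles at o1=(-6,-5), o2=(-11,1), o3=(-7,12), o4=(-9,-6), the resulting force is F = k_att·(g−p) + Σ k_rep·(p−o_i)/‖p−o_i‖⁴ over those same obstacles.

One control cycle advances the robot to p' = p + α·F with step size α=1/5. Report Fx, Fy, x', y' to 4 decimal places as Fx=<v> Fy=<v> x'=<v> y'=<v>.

F_att = 1·(g−p) = 1·(19,-18) = (19.0000,-18.0000)
o1: d²=226 > ρ²=17 → inactive
o2: d²=97 > ρ²=17 → inactive
o3: d²=4 ≤ ρ²=17; F_rep = 36·(0,-2)/4² = (0.0000,-4.5000)
o4: d²=260 > ρ²=17 → inactive
F = F_att + ΣF_rep = (19.0000,-22.5000)
p' = p + 1/5·F = (-3.2000,5.5000)

Fx=19.0000 Fy=-22.5000 x'=-3.2000 y'=5.5000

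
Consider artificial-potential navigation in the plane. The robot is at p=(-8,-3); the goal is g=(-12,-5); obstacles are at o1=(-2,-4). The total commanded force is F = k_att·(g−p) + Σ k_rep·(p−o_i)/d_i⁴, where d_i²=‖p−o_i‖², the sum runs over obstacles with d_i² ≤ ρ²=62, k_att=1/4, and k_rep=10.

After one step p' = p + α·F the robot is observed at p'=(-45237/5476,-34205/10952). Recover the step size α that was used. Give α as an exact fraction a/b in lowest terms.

α = 1/4

F_att = 1/4·(g−p) = 1/4·(-4,-2) = (-1.0000,-0.5000)
o1: d²=37 ≤ ρ²=62; F_rep = 10·(-6,1)/37² = (-0.0438,0.0073)
F = F_att + ΣF_rep = (-1.0438,-0.4927)
Δp = p'−p = (-0.2610,-0.1232); α = Δx/Fx = (-1429/5476) / (-1429/1369) = 1/4
check: Δy/Fy = (-1349/10952) / (-1349/2738) = 1/4 ✓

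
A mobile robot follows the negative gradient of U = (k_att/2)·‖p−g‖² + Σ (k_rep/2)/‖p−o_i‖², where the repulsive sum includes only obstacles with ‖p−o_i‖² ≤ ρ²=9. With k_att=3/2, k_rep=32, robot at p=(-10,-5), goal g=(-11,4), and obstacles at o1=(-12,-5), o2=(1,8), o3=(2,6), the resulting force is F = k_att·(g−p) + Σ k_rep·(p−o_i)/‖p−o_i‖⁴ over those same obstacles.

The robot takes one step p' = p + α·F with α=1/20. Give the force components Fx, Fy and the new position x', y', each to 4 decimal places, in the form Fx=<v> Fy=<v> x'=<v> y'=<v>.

F_att = 3/2·(g−p) = 3/2·(-1,9) = (-1.5000,13.5000)
o1: d²=4 ≤ ρ²=9; F_rep = 32·(2,0)/4² = (4.0000,0.0000)
o2: d²=290 > ρ²=9 → inactive
o3: d²=265 > ρ²=9 → inactive
F = F_att + ΣF_rep = (2.5000,13.5000)
p' = p + 1/20·F = (-9.8750,-4.3250)

Fx=2.5000 Fy=13.5000 x'=-9.8750 y'=-4.3250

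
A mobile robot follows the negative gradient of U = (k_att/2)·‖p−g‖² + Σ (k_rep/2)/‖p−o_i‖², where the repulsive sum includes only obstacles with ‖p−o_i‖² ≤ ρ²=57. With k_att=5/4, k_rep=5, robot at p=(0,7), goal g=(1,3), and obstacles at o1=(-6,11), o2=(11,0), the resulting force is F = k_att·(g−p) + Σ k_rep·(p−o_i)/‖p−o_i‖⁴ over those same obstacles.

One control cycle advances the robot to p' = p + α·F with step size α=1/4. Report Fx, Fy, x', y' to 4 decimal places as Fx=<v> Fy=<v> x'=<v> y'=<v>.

F_att = 5/4·(g−p) = 5/4·(1,-4) = (1.2500,-5.0000)
o1: d²=52 ≤ ρ²=57; F_rep = 5·(6,-4)/52² = (0.0111,-0.0074)
o2: d²=170 > ρ²=57 → inactive
F = F_att + ΣF_rep = (1.2611,-5.0074)
p' = p + 1/4·F = (0.3153,5.7482)

Fx=1.2611 Fy=-5.0074 x'=0.3153 y'=5.7482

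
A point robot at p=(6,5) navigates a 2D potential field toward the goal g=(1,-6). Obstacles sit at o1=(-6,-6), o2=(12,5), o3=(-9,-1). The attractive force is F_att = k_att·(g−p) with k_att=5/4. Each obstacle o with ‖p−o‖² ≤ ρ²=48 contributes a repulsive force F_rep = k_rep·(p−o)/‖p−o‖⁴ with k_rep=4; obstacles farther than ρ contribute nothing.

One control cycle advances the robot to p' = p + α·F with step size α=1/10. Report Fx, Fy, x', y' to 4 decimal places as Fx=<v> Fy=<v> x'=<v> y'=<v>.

Fx=-6.2685 Fy=-13.7500 x'=5.3731 y'=3.6250

F_att = 5/4·(g−p) = 5/4·(-5,-11) = (-6.2500,-13.7500)
o1: d²=265 > ρ²=48 → inactive
o2: d²=36 ≤ ρ²=48; F_rep = 4·(-6,0)/36² = (-0.0185,0.0000)
o3: d²=261 > ρ²=48 → inactive
F = F_att + ΣF_rep = (-6.2685,-13.7500)
p' = p + 1/10·F = (5.3731,3.6250)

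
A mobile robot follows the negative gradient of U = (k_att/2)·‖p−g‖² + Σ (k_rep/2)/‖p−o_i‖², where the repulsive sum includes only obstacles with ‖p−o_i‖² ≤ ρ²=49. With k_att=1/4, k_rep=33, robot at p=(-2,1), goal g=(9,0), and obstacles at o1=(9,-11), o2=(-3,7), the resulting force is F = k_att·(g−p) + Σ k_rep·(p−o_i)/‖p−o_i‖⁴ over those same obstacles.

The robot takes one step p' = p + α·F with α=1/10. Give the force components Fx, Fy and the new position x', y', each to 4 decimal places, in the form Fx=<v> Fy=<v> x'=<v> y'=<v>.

F_att = 1/4·(g−p) = 1/4·(11,-1) = (2.7500,-0.2500)
o1: d²=265 > ρ²=49 → inactive
o2: d²=37 ≤ ρ²=49; F_rep = 33·(1,-6)/37² = (0.0241,-0.1446)
F = F_att + ΣF_rep = (2.7741,-0.3946)
p' = p + 1/10·F = (-1.7226,0.9605)

Fx=2.7741 Fy=-0.3946 x'=-1.7226 y'=0.9605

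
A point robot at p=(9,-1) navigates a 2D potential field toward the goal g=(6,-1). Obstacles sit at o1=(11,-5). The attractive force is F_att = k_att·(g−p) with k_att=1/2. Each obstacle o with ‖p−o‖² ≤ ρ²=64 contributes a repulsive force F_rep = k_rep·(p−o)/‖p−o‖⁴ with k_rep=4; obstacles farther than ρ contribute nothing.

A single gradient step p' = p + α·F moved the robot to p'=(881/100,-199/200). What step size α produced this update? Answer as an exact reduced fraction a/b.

F_att = 1/2·(g−p) = 1/2·(-3,0) = (-1.5000,0.0000)
o1: d²=20 ≤ ρ²=64; F_rep = 4·(-2,4)/20² = (-0.0200,0.0400)
F = F_att + ΣF_rep = (-1.5200,0.0400)
Δp = p'−p = (-0.1900,0.0050); α = Δx/Fx = (-19/100) / (-38/25) = 1/8
check: Δy/Fy = (1/200) / (1/25) = 1/8 ✓

α = 1/8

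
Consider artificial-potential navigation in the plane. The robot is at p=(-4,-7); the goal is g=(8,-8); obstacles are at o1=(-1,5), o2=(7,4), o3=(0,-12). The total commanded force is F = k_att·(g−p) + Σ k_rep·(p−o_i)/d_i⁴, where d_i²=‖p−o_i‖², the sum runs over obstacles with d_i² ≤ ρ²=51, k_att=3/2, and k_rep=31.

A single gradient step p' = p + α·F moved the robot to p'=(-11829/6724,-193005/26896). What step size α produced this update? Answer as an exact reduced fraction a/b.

α = 1/8

F_att = 3/2·(g−p) = 3/2·(12,-1) = (18.0000,-1.5000)
o1: d²=153 > ρ²=51 → inactive
o2: d²=242 > ρ²=51 → inactive
o3: d²=41 ≤ ρ²=51; F_rep = 31·(-4,5)/41² = (-0.0738,0.0922)
F = F_att + ΣF_rep = (17.9262,-1.4078)
Δp = p'−p = (2.2408,-0.1760); α = Δx/Fx = (15067/6724) / (30134/1681) = 1/8
check: Δy/Fy = (-4733/26896) / (-4733/3362) = 1/8 ✓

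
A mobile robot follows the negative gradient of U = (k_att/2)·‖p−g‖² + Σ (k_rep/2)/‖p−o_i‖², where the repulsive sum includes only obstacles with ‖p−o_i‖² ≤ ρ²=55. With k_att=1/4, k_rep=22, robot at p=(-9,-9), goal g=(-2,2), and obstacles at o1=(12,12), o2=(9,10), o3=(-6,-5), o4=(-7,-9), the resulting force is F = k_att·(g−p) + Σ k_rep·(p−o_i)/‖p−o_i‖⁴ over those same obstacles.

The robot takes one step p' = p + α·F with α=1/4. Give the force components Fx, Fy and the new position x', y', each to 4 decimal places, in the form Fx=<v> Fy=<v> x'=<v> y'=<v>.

F_att = 1/4·(g−p) = 1/4·(7,11) = (1.7500,2.7500)
o1: d²=882 > ρ²=55 → inactive
o2: d²=685 > ρ²=55 → inactive
o3: d²=25 ≤ ρ²=55; F_rep = 22·(-3,-4)/25² = (-0.1056,-0.1408)
o4: d²=4 ≤ ρ²=55; F_rep = 22·(-2,0)/4² = (-2.7500,0.0000)
F = F_att + ΣF_rep = (-1.1056,2.6092)
p' = p + 1/4·F = (-9.2764,-8.3477)

Fx=-1.1056 Fy=2.6092 x'=-9.2764 y'=-8.3477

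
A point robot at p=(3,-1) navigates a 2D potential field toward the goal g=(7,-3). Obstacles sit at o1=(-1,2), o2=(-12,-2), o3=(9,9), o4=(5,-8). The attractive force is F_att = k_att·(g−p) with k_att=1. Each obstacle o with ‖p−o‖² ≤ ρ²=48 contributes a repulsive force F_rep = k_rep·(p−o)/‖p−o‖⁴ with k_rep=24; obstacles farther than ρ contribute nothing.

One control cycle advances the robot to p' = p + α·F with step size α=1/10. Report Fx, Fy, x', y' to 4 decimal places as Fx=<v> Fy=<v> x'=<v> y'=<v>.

F_att = 1·(g−p) = 1·(4,-2) = (4.0000,-2.0000)
o1: d²=25 ≤ ρ²=48; F_rep = 24·(4,-3)/25² = (0.1536,-0.1152)
o2: d²=226 > ρ²=48 → inactive
o3: d²=136 > ρ²=48 → inactive
o4: d²=53 > ρ²=48 → inactive
F = F_att + ΣF_rep = (4.1536,-2.1152)
p' = p + 1/10·F = (3.4154,-1.2115)

Fx=4.1536 Fy=-2.1152 x'=3.4154 y'=-1.2115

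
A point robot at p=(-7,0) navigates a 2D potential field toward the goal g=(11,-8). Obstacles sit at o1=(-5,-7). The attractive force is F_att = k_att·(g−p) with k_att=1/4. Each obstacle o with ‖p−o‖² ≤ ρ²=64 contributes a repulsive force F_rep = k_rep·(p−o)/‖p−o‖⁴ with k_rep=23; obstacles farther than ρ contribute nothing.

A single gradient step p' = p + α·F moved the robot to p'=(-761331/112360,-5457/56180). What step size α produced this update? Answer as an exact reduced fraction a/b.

F_att = 1/4·(g−p) = 1/4·(18,-8) = (4.5000,-2.0000)
o1: d²=53 ≤ ρ²=64; F_rep = 23·(-2,7)/53² = (-0.0164,0.0573)
F = F_att + ΣF_rep = (4.4836,-1.9427)
Δp = p'−p = (0.2242,-0.0971); α = Δx/Fx = (25189/112360) / (25189/5618) = 1/20
check: Δy/Fy = (-5457/56180) / (-5457/2809) = 1/20 ✓

α = 1/20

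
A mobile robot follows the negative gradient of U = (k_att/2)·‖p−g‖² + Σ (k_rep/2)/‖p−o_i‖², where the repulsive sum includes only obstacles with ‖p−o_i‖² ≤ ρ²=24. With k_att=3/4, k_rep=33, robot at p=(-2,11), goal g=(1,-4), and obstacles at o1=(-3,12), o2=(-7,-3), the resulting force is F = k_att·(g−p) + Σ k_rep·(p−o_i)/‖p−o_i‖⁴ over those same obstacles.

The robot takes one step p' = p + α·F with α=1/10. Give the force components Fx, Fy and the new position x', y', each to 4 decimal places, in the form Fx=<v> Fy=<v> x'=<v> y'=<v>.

F_att = 3/4·(g−p) = 3/4·(3,-15) = (2.2500,-11.2500)
o1: d²=2 ≤ ρ²=24; F_rep = 33·(1,-1)/2² = (8.2500,-8.2500)
o2: d²=221 > ρ²=24 → inactive
F = F_att + ΣF_rep = (10.5000,-19.5000)
p' = p + 1/10·F = (-0.9500,9.0500)

Fx=10.5000 Fy=-19.5000 x'=-0.9500 y'=9.0500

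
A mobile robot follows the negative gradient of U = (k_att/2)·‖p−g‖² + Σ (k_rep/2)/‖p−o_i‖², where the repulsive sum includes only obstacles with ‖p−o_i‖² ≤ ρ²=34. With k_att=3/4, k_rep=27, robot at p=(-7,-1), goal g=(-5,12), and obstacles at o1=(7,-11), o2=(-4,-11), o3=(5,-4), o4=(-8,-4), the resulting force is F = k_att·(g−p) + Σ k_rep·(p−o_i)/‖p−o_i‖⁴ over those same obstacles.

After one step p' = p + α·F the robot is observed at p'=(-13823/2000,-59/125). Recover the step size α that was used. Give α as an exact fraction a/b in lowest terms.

F_att = 3/4·(g−p) = 3/4·(2,13) = (1.5000,9.7500)
o1: d²=296 > ρ²=34 → inactive
o2: d²=109 > ρ²=34 → inactive
o3: d²=153 > ρ²=34 → inactive
o4: d²=10 ≤ ρ²=34; F_rep = 27·(1,3)/10² = (0.2700,0.8100)
F = F_att + ΣF_rep = (1.7700,10.5600)
Δp = p'−p = (0.0885,0.5280); α = Δx/Fx = (177/2000) / (177/100) = 1/20
check: Δy/Fy = (66/125) / (264/25) = 1/20 ✓

α = 1/20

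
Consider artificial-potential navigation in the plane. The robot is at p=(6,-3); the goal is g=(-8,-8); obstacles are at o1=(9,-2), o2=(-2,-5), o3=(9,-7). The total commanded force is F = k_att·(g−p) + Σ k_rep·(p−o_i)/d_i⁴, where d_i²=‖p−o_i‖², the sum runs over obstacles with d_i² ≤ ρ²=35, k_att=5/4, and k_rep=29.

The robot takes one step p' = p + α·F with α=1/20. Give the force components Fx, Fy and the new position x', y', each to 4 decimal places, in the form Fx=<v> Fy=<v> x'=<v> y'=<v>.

Fx=-18.5092 Fy=-6.3544 x'=5.0745 y'=-3.3177

F_att = 5/4·(g−p) = 5/4·(-14,-5) = (-17.5000,-6.2500)
o1: d²=10 ≤ ρ²=35; F_rep = 29·(-3,-1)/10² = (-0.8700,-0.2900)
o2: d²=68 > ρ²=35 → inactive
o3: d²=25 ≤ ρ²=35; F_rep = 29·(-3,4)/25² = (-0.1392,0.1856)
F = F_att + ΣF_rep = (-18.5092,-6.3544)
p' = p + 1/20·F = (5.0745,-3.3177)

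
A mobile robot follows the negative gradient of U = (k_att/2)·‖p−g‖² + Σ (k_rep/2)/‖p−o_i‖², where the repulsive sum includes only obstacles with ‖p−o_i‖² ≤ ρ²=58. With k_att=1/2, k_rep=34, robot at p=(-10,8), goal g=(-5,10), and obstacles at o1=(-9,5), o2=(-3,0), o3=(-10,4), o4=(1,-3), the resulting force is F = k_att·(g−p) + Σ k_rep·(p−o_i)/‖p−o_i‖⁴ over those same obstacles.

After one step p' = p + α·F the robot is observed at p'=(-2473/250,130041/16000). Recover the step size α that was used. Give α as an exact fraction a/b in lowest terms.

F_att = 1/2·(g−p) = 1/2·(5,2) = (2.5000,1.0000)
o1: d²=10 ≤ ρ²=58; F_rep = 34·(-1,3)/10² = (-0.3400,1.0200)
o2: d²=113 > ρ²=58 → inactive
o3: d²=16 ≤ ρ²=58; F_rep = 34·(0,4)/16² = (0.0000,0.5312)
o4: d²=242 > ρ²=58 → inactive
F = F_att + ΣF_rep = (2.1600,2.5513)
Δp = p'−p = (0.1080,0.1276); α = Δx/Fx = (27/250) / (54/25) = 1/20
check: Δy/Fy = (2041/16000) / (2041/800) = 1/20 ✓

α = 1/20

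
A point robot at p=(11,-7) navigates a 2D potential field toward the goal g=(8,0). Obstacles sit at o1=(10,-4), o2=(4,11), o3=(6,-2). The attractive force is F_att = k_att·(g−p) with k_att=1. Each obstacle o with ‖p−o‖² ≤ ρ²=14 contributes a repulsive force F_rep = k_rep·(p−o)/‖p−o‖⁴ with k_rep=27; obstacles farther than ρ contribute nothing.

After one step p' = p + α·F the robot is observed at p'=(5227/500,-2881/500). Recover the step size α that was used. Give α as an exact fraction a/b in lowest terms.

F_att = 1·(g−p) = 1·(-3,7) = (-3.0000,7.0000)
o1: d²=10 ≤ ρ²=14; F_rep = 27·(1,-3)/10² = (0.2700,-0.8100)
o2: d²=373 > ρ²=14 → inactive
o3: d²=50 > ρ²=14 → inactive
F = F_att + ΣF_rep = (-2.7300,6.1900)
Δp = p'−p = (-0.5460,1.2380); α = Δx/Fx = (-273/500) / (-273/100) = 1/5
check: Δy/Fy = (619/500) / (619/100) = 1/5 ✓

α = 1/5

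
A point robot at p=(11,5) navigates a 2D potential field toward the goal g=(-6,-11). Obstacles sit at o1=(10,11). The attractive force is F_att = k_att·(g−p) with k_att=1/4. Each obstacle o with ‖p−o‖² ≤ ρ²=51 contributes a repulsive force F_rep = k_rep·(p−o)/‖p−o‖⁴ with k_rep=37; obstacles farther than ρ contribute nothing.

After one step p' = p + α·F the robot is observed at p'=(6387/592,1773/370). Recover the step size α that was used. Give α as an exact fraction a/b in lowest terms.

α = 1/20

F_att = 1/4·(g−p) = 1/4·(-17,-16) = (-4.2500,-4.0000)
o1: d²=37 ≤ ρ²=51; F_rep = 37·(1,-6)/37² = (0.0270,-0.1622)
F = F_att + ΣF_rep = (-4.2230,-4.1622)
Δp = p'−p = (-0.2111,-0.2081); α = Δx/Fx = (-125/592) / (-625/148) = 1/20
check: Δy/Fy = (-77/370) / (-154/37) = 1/20 ✓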